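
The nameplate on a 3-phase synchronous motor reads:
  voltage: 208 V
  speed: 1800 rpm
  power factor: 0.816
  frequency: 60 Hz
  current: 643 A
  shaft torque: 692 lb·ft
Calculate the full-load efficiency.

τ = 692 lb·ft × 1.356 = 938.4 N·m
ω = 2π × 1800/60 = 188.5 rad/s; P_out = τω = 938.4 × 188.5 = 176888 W
P_in = √3·V_L·I_L·cosφ = 1.732 × 208 × 643 × 0.816 = 189022 W
η = P_out / P_in = 176888 / 189022 = 0.936 = 93.6%

93.6 %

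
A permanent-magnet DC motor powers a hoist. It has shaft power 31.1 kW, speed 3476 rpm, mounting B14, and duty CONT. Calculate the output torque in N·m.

ω = 2π × 3476/60 = 364 rad/s
τ = P/ω = 31100/364 = 85.4 N·m

85.4 N·m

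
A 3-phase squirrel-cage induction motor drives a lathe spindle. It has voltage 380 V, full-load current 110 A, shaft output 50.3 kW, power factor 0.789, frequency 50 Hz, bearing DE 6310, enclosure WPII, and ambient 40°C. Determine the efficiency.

P_out = 50.3 kW = 50300 W
P_in = √3·V_L·I_L·cosφ = 1.732 × 380 × 110 × 0.789 = 57122 W
η = P_out / P_in = 50300 / 57122 = 0.881 = 88.1%

88.1 %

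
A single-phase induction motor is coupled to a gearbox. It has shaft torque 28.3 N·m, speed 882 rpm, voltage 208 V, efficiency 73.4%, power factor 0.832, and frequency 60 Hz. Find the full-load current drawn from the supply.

ω = 2π×882/60 = 92.36 rad/s; P_out = τω = 28.3 × 92.36 = 2614 W
P_in = P_out / η = 2614 / 0.734 = 3561 W
I = P_in / (V·cosφ) = 3561 / (208 × 0.832) = 20.6 A

20.6 A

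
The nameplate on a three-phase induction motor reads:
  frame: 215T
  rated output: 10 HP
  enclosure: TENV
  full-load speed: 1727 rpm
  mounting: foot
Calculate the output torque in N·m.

41.2 N·m

P_out = 10 × 746 = 7460 W
ω = 2π × 1727/60 = 180.9 rad/s
τ = P_out/ω = 7460/180.9 = 41.2 N·m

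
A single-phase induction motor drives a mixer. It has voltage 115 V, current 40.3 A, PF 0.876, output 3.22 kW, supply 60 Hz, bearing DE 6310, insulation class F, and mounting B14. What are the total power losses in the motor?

P_in = V·I·cosφ = 115×40.3×0.876 = 4060 W
P_out = 3220 W
Losses = P_in − P_out = 4060 − 3220 = 840 W

840 W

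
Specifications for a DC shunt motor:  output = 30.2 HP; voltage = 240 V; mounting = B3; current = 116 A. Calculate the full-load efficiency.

80.9 %

P_out = 30.2 × 746 = 22529 W
P_in = V·I = 240 × 116 = 27840 W
η = P_out / P_in = 22529 / 27840 = 0.809 = 80.9%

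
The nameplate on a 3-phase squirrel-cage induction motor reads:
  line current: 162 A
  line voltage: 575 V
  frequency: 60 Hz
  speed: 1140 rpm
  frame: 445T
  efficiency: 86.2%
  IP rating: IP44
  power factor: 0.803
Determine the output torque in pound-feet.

690 lb·ft

P_in = √3·V·I·cosφ = 1.732 × 575 × 162 × 0.803 = 129553 W
P_out = η·P_in = 0.862 × 129553 = 111675 W
n = 1140 rpm
ω = 2π×1140/60 = 119.4 rad/s
τ = P_out/ω = 111675/119.4 = 935.3 N·m
In lb·ft: 935.3/1.356 = 690 lb·ft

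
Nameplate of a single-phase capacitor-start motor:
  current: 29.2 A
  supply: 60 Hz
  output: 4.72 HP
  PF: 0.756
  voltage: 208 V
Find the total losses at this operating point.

P_in = V·I·cosφ = 208×29.2×0.756 = 4592 W
P_out = 4.72×746 = 3521 W
Losses = P_in − P_out = 4592 − 3521 = 1071 W

1070 W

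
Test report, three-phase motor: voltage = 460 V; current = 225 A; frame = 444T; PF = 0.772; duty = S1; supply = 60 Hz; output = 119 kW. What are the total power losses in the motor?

19.4 kW

P_in = √3·V·I·cosφ = 1.732×460×225×0.772 = 138390 W
P_out = 119000 W
Losses = P_in − P_out = 138390 − 119000 = 19390 W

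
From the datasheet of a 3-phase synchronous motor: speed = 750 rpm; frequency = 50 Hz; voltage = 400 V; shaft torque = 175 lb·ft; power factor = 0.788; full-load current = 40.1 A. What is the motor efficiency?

85.1 %

τ = 175 lb·ft × 1.356 = 237.3 N·m
ω = 2π × 750/60 = 78.54 rad/s; P_out = τω = 237.3 × 78.54 = 18638 W
P_in = √3·V_L·I_L·cosφ = 1.732 × 400 × 40.1 × 0.788 = 21892 W
η = P_out / P_in = 18638 / 21892 = 0.851 = 85.1%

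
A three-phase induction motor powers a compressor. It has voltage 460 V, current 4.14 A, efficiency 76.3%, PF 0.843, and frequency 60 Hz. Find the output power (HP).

2.84 HP

P_in = √3·V·I·cosφ = 1.732 × 460 × 4.14 × 0.843 = 2781 W
P_out = η·P_in = 0.763 × 2781 = 2122 W
= 2122/746 = 2.84 HP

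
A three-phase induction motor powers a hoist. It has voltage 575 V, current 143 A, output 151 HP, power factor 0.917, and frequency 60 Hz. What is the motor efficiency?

86.3 %

P_out = 151 × 746 = 112646 W
P_in = √3·V_L·I_L·cosφ = 1.732 × 575 × 143 × 0.917 = 130593 W
η = P_out / P_in = 112646 / 130593 = 0.863 = 86.3%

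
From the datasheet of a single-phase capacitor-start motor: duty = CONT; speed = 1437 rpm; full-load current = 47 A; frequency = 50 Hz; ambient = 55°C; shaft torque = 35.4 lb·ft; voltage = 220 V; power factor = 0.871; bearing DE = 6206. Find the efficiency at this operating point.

τ = 35.4 lb·ft × 1.356 = 48 N·m
ω = 2π × 1437/60 = 150.5 rad/s; P_out = τω = 48 × 150.5 = 7224 W
P_in = V·I·cosφ = 220 × 47 × 0.871 = 9006 W
η = P_out / P_in = 7224 / 9006 = 0.802 = 80.2%

80.2 %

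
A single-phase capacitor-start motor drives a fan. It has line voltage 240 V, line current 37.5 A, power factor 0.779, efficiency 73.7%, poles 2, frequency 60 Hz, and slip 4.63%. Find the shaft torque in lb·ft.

P_in = V·I·cosφ = 240 × 37.5 × 0.779 = 7011 W
P_out = η·P_in = 0.737 × 7011 = 5167 W
n_s = 120×60/2 = 3600 rpm; n = 3600×(1−0.0463) = 3433 rpm
ω = 2π×3433/60 = 359.5 rad/s
τ = P_out/ω = 5167/359.5 = 14.37 N·m
In lb·ft: 14.37/1.356 = 10.6 lb·ft

10.6 lb·ft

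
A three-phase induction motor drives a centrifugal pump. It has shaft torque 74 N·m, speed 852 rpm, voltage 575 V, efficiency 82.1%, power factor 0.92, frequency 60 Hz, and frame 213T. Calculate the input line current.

ω = 2π×852/60 = 89.22 rad/s; P_out = τω = 74 × 89.22 = 6602 W
P_in = P_out / η = 6602 / 0.821 = 8041 W
I_L = P_in / (√3·V_L·cosφ) = 8041 / (1.732 × 575 × 0.92) = 8.78 A

8.78 A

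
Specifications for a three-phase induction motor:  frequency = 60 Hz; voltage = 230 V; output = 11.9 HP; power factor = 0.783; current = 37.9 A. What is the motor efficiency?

P_out = 11.9 × 746 = 8877 W
P_in = √3·V_L·I_L·cosφ = 1.732 × 230 × 37.9 × 0.783 = 11822 W
η = P_out / P_in = 8877 / 11822 = 0.751 = 75.1%

75.1 %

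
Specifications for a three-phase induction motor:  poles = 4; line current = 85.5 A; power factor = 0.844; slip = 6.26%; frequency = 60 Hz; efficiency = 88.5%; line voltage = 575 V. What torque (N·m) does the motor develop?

P_in = √3·V·I·cosφ = 1.732 × 575 × 85.5 × 0.844 = 71866 W
P_out = η·P_in = 0.885 × 71866 = 63601 W
n_s = 120×60/4 = 1800 rpm; n = 1800×(1−0.0626) = 1687 rpm
ω = 2π×1687/60 = 176.7 rad/s
τ = P_out/ω = 63601/176.7 = 360 N·m

360 N·m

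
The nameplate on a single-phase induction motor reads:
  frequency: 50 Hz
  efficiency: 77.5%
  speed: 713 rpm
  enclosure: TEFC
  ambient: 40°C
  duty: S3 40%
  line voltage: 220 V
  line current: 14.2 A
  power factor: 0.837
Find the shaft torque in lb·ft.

P_in = V·I·cosφ = 220 × 14.2 × 0.837 = 2615 W
P_out = η·P_in = 0.775 × 2615 = 2027 W
n = 713 rpm
ω = 2π×713/60 = 74.67 rad/s
τ = P_out/ω = 2027/74.67 = 27.15 N·m
In lb·ft: 27.15/1.356 = 20 lb·ft

20 lb·ft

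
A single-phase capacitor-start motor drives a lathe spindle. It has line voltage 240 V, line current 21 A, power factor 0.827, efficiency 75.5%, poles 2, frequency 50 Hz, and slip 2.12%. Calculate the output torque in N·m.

P_in = V·I·cosφ = 240 × 21 × 0.827 = 4168 W
P_out = η·P_in = 0.755 × 4168 = 3147 W
n_s = 120×50/2 = 3000 rpm; n = 3000×(1−0.0212) = 2936 rpm
ω = 2π×2936/60 = 307.5 rad/s
τ = P_out/ω = 3147/307.5 = 10.2 N·m

10.2 N·m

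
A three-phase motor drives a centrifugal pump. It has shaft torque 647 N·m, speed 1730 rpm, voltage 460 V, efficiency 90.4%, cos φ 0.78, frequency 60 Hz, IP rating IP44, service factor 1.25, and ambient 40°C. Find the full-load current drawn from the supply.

209 A

ω = 2π×1730/60 = 181.2 rad/s; P_out = τω = 647 × 181.2 = 117236 W
P_in = P_out / η = 117236 / 0.904 = 129686 W
I_L = P_in / (√3·V_L·cosφ) = 129686 / (1.732 × 460 × 0.78) = 209 A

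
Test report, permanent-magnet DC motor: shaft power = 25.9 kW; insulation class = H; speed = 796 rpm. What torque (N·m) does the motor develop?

ω = 2π × 796/60 = 83.36 rad/s
τ = P/ω = 25900/83.36 = 311 N·m

311 N·m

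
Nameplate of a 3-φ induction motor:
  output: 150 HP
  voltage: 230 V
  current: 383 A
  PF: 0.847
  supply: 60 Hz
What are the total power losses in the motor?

P_in = √3·V·I·cosφ = 1.732×230×383×0.847 = 129228 W
P_out = 150×746 = 111900 W
Losses = P_in − P_out = 129228 − 111900 = 17328 W

17.3 kW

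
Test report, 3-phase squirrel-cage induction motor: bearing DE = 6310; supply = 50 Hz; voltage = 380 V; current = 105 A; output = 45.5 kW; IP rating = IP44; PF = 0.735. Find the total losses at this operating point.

P_in = √3·V·I·cosφ = 1.732×380×105×0.735 = 50793 W
P_out = 45500 W
Losses = P_in − P_out = 50793 − 45500 = 5293 W

5290 W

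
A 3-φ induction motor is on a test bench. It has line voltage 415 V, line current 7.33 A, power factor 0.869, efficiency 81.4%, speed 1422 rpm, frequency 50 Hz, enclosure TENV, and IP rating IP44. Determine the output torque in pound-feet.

P_in = √3·V·I·cosφ = 1.732 × 415 × 7.33 × 0.869 = 4578 W
P_out = η·P_in = 0.814 × 4578 = 3726 W
n = 1422 rpm
ω = 2π×1422/60 = 148.9 rad/s
τ = P_out/ω = 3726/148.9 = 25.02 N·m
In lb·ft: 25.02/1.356 = 18.5 lb·ft

18.5 lb·ft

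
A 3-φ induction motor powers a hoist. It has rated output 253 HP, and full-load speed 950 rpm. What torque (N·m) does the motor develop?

1900 N·m

P_out = 253 × 746 = 188738 W
ω = 2π × 950/60 = 99.48 rad/s
τ = P_out/ω = 188738/99.48 = 1900 N·m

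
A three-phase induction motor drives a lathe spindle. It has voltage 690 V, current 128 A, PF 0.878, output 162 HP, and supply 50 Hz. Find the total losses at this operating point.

13500 W

P_in = √3·V·I·cosφ = 1.732×690×128×0.878 = 134308 W
P_out = 162×746 = 120852 W
Losses = P_in − P_out = 134308 − 120852 = 13456 W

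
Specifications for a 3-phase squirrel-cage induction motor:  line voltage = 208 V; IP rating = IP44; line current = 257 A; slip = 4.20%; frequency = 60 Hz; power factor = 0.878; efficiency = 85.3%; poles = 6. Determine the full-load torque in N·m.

P_in = √3·V·I·cosφ = 1.732 × 208 × 257 × 0.878 = 81290 W
P_out = η·P_in = 0.853 × 81290 = 69340 W
n_s = 120×60/6 = 1200 rpm; n = 1200×(1−0.042) = 1150 rpm
ω = 2π×1150/60 = 120.4 rad/s
τ = P_out/ω = 69340/120.4 = 576 N·m

576 N·m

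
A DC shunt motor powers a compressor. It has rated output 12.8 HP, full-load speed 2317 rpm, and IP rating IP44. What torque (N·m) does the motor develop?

39.4 N·m

P_out = 12.8 × 746 = 9549 W
ω = 2π × 2317/60 = 242.6 rad/s
τ = P_out/ω = 9549/242.6 = 39.4 N·m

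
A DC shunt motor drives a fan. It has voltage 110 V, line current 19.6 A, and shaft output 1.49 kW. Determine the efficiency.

69.1 %

P_out = 1.49 kW = 1490 W
P_in = V·I = 110 × 19.6 = 2156 W
η = P_out / P_in = 1490 / 2156 = 0.691 = 69.1%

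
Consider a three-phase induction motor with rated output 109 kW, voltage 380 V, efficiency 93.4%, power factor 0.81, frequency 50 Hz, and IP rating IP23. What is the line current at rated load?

P_out = 109 kW = 109000 W
P_in = P_out / η = 109000 / 0.934 = 116702 W
I_L = P_in / (√3·V_L·cosφ) = 116702 / (1.732 × 380 × 0.81) = 219 A

219 A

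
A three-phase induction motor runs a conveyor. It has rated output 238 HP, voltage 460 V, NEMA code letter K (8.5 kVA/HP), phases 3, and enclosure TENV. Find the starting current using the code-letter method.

2540 A

S_LR = 8.5 × 238 = 2023 kVA
I_LR = S_LR/(√3·V_L) = 2023000/(1.732×460) = 2540 A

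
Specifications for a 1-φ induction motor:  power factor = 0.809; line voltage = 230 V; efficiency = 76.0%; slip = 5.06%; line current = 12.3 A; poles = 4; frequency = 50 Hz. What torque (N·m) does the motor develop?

P_in = V·I·cosφ = 230 × 12.3 × 0.809 = 2289 W
P_out = η·P_in = 0.76 × 2289 = 1740 W
n_s = 120×50/4 = 1500 rpm; n = 1500×(1−0.0506) = 1424 rpm
ω = 2π×1424/60 = 149.1 rad/s
τ = P_out/ω = 1740/149.1 = 11.7 N·m

11.7 N·m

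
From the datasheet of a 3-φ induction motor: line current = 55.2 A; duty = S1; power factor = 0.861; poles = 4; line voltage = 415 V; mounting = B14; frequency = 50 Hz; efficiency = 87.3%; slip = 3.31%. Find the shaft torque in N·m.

196 N·m

P_in = √3·V·I·cosφ = 1.732 × 415 × 55.2 × 0.861 = 34162 W
P_out = η·P_in = 0.873 × 34162 = 29823 W
n_s = 120×50/4 = 1500 rpm; n = 1500×(1−0.0331) = 1450 rpm
ω = 2π×1450/60 = 151.8 rad/s
τ = P_out/ω = 29823/151.8 = 196 N·m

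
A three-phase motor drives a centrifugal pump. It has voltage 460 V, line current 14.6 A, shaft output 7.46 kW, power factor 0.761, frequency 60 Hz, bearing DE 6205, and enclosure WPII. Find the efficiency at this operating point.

84.3 %

P_out = 7.46 kW = 7460 W
P_in = √3·V_L·I_L·cosφ = 1.732 × 460 × 14.6 × 0.761 = 8852 W
η = P_out / P_in = 7460 / 8852 = 0.843 = 84.3%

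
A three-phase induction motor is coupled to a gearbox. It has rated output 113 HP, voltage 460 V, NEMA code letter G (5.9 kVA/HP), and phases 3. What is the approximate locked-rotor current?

S_LR = 5.9 × 113 = 666.7 kVA
I_LR = S_LR/(√3·V_L) = 666700/(1.732×460) = 837 A

837 A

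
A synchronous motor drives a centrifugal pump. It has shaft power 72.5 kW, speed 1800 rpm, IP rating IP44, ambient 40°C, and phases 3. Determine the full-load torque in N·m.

385 N·m

ω = 2π × 1800/60 = 188.5 rad/s
τ = P/ω = 72500/188.5 = 385 N·m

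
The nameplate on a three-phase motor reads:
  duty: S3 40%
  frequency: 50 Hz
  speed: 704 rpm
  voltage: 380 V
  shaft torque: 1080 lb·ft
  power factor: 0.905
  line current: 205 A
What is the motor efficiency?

τ = 1080 lb·ft × 1.356 = 1464 N·m
ω = 2π × 704/60 = 73.72 rad/s; P_out = τω = 1464 × 73.72 = 107926 W
P_in = √3·V_L·I_L·cosφ = 1.732 × 380 × 205 × 0.905 = 122105 W
η = P_out / P_in = 107926 / 122105 = 0.884 = 88.4%

88.4 %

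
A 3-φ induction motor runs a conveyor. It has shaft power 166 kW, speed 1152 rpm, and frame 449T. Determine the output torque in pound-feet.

ω = 2π × 1152/60 = 120.6 rad/s
τ = P/ω = 166000/120.6 = 1376 N·m
In lb·ft: 1376/1.356 = 1010 lb·ft

1010 lb·ft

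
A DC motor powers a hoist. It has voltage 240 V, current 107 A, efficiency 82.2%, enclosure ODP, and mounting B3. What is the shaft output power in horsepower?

28.3 HP

P_in = V·I = 240 × 107 = 25680 W
P_out = η·P_in = 0.822 × 25680 = 21109 W
= 21109/746 = 28.3 HP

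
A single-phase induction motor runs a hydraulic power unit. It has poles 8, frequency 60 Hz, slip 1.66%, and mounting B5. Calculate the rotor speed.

885 rpm

n_s = 120f/p = 120×60/8 = 900 rpm
n = n_s(1 − s) = 900 × (1 − 0.0166) = 885 rpm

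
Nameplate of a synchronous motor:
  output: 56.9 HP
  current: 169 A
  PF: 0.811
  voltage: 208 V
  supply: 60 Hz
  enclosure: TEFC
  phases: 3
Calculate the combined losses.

6930 W

P_in = √3·V·I·cosφ = 1.732×208×169×0.811 = 49376 W
P_out = 56.9×746 = 42447 W
Losses = P_in − P_out = 49376 − 42447 = 6929 W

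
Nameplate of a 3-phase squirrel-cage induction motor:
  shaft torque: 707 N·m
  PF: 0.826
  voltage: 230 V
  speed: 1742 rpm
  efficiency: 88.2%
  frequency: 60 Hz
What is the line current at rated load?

444 A

ω = 2π×1742/60 = 182.4 rad/s; P_out = τω = 707 × 182.4 = 128957 W
P_in = P_out / η = 128957 / 0.882 = 146210 W
I_L = P_in / (√3·V_L·cosφ) = 146210 / (1.732 × 230 × 0.826) = 444 A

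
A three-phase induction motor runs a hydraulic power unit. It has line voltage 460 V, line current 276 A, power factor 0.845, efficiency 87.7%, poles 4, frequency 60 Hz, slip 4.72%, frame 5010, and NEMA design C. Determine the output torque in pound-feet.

669 lb·ft

P_in = √3·V·I·cosφ = 1.732 × 460 × 276 × 0.845 = 185811 W
P_out = η·P_in = 0.877 × 185811 = 162956 W
n_s = 120×60/4 = 1800 rpm; n = 1800×(1−0.0472) = 1715 rpm
ω = 2π×1715/60 = 179.6 rad/s
τ = P_out/ω = 162956/179.6 = 907.3 N·m
In lb·ft: 907.3/1.356 = 669 lb·ft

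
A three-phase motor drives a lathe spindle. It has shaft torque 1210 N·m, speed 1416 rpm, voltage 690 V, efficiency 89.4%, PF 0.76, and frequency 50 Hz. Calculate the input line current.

221 A

ω = 2π×1416/60 = 148.3 rad/s; P_out = τω = 1210 × 148.3 = 179443 W
P_in = P_out / η = 179443 / 0.894 = 200719 W
I_L = P_in / (√3·V_L·cosφ) = 200719 / (1.732 × 690 × 0.76) = 221 A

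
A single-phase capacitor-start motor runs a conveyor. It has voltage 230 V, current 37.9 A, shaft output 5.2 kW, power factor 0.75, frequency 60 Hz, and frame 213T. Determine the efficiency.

79.5 %

P_out = 5.2 kW = 5200 W
P_in = V·I·cosφ = 230 × 37.9 × 0.75 = 6538 W
η = P_out / P_in = 5200 / 6538 = 0.795 = 79.5%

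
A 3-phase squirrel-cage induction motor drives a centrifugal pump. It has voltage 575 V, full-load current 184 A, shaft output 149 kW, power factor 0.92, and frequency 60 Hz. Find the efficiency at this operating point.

88.4 %

P_out = 149 kW = 149000 W
P_in = √3·V_L·I_L·cosφ = 1.732 × 575 × 184 × 0.92 = 168586 W
η = P_out / P_in = 149000 / 168586 = 0.884 = 88.4%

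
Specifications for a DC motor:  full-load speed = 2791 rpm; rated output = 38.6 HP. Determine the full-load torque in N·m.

98.5 N·m

P_out = 38.6 × 746 = 28796 W
ω = 2π × 2791/60 = 292.3 rad/s
τ = P_out/ω = 28796/292.3 = 98.5 N·m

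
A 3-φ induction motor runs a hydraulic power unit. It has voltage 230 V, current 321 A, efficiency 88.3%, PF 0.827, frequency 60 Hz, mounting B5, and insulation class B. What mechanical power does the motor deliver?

P_in = √3·V·I·cosφ = 1.732 × 230 × 321 × 0.827 = 105751 W
P_out = η·P_in = 0.883 × 105751 = 93378 W

93.4 kW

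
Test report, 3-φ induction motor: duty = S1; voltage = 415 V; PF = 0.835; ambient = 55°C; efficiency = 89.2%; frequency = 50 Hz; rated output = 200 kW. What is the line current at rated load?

P_out = 200 kW = 200000 W
P_in = P_out / η = 200000 / 0.892 = 224215 W
I_L = P_in / (√3·V_L·cosφ) = 224215 / (1.732 × 415 × 0.835) = 374 A

374 A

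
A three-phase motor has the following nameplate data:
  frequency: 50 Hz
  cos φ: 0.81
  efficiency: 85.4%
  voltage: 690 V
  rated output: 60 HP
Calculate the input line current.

P_out = 60 × 746 = 44760 W
P_in = P_out / η = 44760 / 0.854 = 52412 W
I_L = P_in / (√3·V_L·cosφ) = 52412 / (1.732 × 690 × 0.81) = 54.1 A

54.1 A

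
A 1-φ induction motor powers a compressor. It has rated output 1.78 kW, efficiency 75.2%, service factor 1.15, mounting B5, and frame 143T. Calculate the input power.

2.37 kW

P_out = 1780 W
P_in = P_out/η = 1780/0.752 = 2367 W = 2.37 kW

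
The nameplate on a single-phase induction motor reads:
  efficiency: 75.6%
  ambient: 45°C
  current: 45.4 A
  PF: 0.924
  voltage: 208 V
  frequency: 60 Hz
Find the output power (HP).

8.84 HP

P_in = V·I·cosφ = 208 × 45.4 × 0.924 = 8726 W
P_out = η·P_in = 0.756 × 8726 = 6597 W
= 6597/746 = 8.84 HP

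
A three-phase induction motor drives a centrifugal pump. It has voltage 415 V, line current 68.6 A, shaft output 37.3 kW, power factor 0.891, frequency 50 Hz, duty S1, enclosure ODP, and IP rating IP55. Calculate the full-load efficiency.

84.9 %

P_out = 37.3 kW = 37300 W
P_in = √3·V_L·I_L·cosφ = 1.732 × 415 × 68.6 × 0.891 = 43934 W
η = P_out / P_in = 37300 / 43934 = 0.849 = 84.9%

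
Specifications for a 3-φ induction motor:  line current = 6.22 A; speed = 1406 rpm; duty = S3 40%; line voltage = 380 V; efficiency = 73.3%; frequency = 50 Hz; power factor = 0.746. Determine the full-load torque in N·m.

15.2 N·m

P_in = √3·V·I·cosφ = 1.732 × 380 × 6.22 × 0.746 = 3054 W
P_out = η·P_in = 0.733 × 3054 = 2239 W
n = 1406 rpm
ω = 2π×1406/60 = 147.2 rad/s
τ = P_out/ω = 2239/147.2 = 15.2 N·m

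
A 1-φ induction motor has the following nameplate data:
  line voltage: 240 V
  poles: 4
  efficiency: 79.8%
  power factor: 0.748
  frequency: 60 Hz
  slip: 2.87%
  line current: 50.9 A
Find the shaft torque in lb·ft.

P_in = V·I·cosφ = 240 × 50.9 × 0.748 = 9138 W
P_out = η·P_in = 0.798 × 9138 = 7292 W
n_s = 120×60/4 = 1800 rpm; n = 1800×(1−0.0287) = 1748 rpm
ω = 2π×1748/60 = 183.1 rad/s
τ = P_out/ω = 7292/183.1 = 39.83 N·m
In lb·ft: 39.83/1.356 = 29.4 lb·ft

29.4 lb·ft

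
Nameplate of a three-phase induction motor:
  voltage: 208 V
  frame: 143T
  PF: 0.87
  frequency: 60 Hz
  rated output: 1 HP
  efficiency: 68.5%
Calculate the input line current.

3.47 A

P_out = 1 × 746 = 746 W
P_in = P_out / η = 746 / 0.685 = 1089 W
I_L = P_in / (√3·V_L·cosφ) = 1089 / (1.732 × 208 × 0.87) = 3.47 A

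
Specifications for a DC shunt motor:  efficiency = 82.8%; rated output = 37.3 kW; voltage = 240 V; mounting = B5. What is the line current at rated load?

188 A

P_out = 37.3 kW = 37300 W
P_in = P_out / η = 37300 / 0.828 = 45048 W
I = P_in / V = 45048 / 240 = 188 A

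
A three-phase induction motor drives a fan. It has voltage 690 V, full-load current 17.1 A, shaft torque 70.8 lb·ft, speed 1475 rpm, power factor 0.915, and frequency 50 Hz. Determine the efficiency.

79.3 %

τ = 70.8 lb·ft × 1.356 = 96 N·m
ω = 2π × 1475/60 = 154.5 rad/s; P_out = τω = 96 × 154.5 = 14832 W
P_in = √3·V_L·I_L·cosφ = 1.732 × 690 × 17.1 × 0.915 = 18699 W
η = P_out / P_in = 14832 / 18699 = 0.793 = 79.3%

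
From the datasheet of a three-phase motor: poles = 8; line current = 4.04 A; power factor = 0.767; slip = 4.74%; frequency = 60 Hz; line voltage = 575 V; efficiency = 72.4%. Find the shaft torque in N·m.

P_in = √3·V·I·cosφ = 1.732 × 575 × 4.04 × 0.767 = 3086 W
P_out = η·P_in = 0.724 × 3086 = 2234 W
n_s = 120×60/8 = 900 rpm; n = 900×(1−0.0474) = 857 rpm
ω = 2π×857/60 = 89.74 rad/s
τ = P_out/ω = 2234/89.74 = 24.9 N·m

24.9 N·m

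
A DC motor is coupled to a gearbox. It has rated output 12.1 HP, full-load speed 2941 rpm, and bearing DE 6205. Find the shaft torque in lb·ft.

P_out = 12.1 × 746 = 9027 W
ω = 2π × 2941/60 = 308 rad/s
τ = P_out/ω = 9027/308 = 29.31 N·m
In lb·ft: 29.31/1.356 = 21.6 lb·ft

21.6 lb·ft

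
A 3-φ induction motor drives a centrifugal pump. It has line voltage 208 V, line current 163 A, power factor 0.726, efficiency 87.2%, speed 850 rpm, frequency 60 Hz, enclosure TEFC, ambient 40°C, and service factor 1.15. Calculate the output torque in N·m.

418 N·m

P_in = √3·V·I·cosφ = 1.732 × 208 × 163 × 0.726 = 42632 W
P_out = η·P_in = 0.872 × 42632 = 37175 W
n = 850 rpm
ω = 2π×850/60 = 89.01 rad/s
τ = P_out/ω = 37175/89.01 = 418 N·m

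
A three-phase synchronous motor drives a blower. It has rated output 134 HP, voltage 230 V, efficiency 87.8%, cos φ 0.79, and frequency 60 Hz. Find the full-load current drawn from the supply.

362 A

P_out = 134 × 746 = 99964 W
P_in = P_out / η = 99964 / 0.878 = 113854 W
I_L = P_in / (√3·V_L·cosφ) = 113854 / (1.732 × 230 × 0.79) = 362 A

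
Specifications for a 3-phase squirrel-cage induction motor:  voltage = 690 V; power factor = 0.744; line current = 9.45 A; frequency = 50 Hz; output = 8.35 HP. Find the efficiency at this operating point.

P_out = 8.35 × 746 = 6229 W
P_in = √3·V_L·I_L·cosφ = 1.732 × 690 × 9.45 × 0.744 = 8402 W
η = P_out / P_in = 6229 / 8402 = 0.741 = 74.1%

74.1 %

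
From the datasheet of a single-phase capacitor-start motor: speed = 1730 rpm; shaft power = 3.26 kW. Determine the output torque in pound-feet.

13.3 lb·ft

ω = 2π × 1730/60 = 181.2 rad/s
τ = P/ω = 3260/181.2 = 17.99 N·m
In lb·ft: 17.99/1.356 = 13.3 lb·ft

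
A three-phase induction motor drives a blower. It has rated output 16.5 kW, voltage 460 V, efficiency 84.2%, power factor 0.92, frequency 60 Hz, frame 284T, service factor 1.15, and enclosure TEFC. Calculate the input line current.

P_out = 16.5 kW = 16500 W
P_in = P_out / η = 16500 / 0.842 = 19596 W
I_L = P_in / (√3·V_L·cosφ) = 19596 / (1.732 × 460 × 0.92) = 26.7 A

26.7 A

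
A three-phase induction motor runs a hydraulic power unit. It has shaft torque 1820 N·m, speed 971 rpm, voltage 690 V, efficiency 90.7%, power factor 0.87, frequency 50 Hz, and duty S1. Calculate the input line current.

196 A

ω = 2π×971/60 = 101.7 rad/s; P_out = τω = 1820 × 101.7 = 185094 W
P_in = P_out / η = 185094 / 0.907 = 204073 W
I_L = P_in / (√3·V_L·cosφ) = 204073 / (1.732 × 690 × 0.87) = 196 A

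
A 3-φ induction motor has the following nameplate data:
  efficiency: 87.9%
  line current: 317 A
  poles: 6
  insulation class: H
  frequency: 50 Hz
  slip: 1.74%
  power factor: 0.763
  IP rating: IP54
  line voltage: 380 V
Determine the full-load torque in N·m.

P_in = √3·V·I·cosφ = 1.732 × 380 × 317 × 0.763 = 159190 W
P_out = η·P_in = 0.879 × 159190 = 139928 W
n_s = 120×50/6 = 1000 rpm; n = 1000×(1−0.0174) = 983 rpm
ω = 2π×983/60 = 102.9 rad/s
τ = P_out/ω = 139928/102.9 = 1360 N·m

1360 N·m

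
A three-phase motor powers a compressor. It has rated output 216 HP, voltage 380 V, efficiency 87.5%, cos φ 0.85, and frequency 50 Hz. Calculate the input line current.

329 A

P_out = 216 × 746 = 161136 W
P_in = P_out / η = 161136 / 0.875 = 184155 W
I_L = P_in / (√3·V_L·cosφ) = 184155 / (1.732 × 380 × 0.85) = 329 A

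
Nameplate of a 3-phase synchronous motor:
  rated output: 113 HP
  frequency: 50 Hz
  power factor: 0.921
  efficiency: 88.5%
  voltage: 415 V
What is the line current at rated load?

144 A

P_out = 113 × 746 = 84298 W
P_in = P_out / η = 84298 / 0.885 = 95252 W
I_L = P_in / (√3·V_L·cosφ) = 95252 / (1.732 × 415 × 0.921) = 144 A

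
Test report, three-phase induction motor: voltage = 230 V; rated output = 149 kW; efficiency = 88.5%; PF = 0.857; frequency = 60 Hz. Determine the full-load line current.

P_out = 149 kW = 149000 W
P_in = P_out / η = 149000 / 0.885 = 168362 W
I_L = P_in / (√3·V_L·cosφ) = 168362 / (1.732 × 230 × 0.857) = 493 A

493 A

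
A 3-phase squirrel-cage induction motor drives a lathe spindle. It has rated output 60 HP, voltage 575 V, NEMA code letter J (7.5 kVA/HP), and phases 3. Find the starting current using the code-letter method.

452 A

S_LR = 7.5 × 60 = 450 kVA
I_LR = S_LR/(√3·V_L) = 450000/(1.732×575) = 452 A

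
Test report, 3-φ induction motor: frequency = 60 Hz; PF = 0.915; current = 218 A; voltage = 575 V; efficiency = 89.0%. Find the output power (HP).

237 HP

P_in = √3·V·I·cosφ = 1.732 × 575 × 218 × 0.915 = 198652 W
P_out = η·P_in = 0.89 × 198652 = 176800 W
= 176800/746 = 237 HP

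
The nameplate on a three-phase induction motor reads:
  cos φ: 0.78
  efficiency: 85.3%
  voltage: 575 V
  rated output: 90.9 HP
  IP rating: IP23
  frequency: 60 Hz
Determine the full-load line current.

102 A

P_out = 90.9 × 746 = 67811 W
P_in = P_out / η = 67811 / 0.853 = 79497 W
I_L = P_in / (√3·V_L·cosφ) = 79497 / (1.732 × 575 × 0.78) = 102 A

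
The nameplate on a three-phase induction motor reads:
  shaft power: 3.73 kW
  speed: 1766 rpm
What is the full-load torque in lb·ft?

ω = 2π × 1766/60 = 184.9 rad/s
τ = P/ω = 3730/184.9 = 20.17 N·m
In lb·ft: 20.17/1.356 = 14.9 lb·ft

14.9 lb·ft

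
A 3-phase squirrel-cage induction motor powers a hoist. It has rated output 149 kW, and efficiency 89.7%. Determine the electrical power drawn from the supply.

166 kW

P_out = 149000 W
P_in = P_out/η = 149000/0.897 = 166109 W = 166 kW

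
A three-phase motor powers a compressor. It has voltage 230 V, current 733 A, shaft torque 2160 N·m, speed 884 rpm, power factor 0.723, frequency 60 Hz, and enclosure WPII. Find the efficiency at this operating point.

ω = 2π × 884/60 = 92.57 rad/s; P_out = τω = 2160 × 92.57 = 199951 W
P_in = √3·V_L·I_L·cosφ = 1.732 × 230 × 733 × 0.723 = 211114 W
η = P_out / P_in = 199951 / 211114 = 0.947 = 94.7%

94.7 %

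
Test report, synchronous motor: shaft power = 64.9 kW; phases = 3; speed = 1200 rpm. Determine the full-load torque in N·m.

ω = 2π × 1200/60 = 125.7 rad/s
τ = P/ω = 64900/125.7 = 516 N·m

516 N·m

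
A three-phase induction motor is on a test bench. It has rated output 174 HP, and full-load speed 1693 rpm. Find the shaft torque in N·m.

732 N·m

P_out = 174 × 746 = 129804 W
ω = 2π × 1693/60 = 177.3 rad/s
τ = P_out/ω = 129804/177.3 = 732 N·m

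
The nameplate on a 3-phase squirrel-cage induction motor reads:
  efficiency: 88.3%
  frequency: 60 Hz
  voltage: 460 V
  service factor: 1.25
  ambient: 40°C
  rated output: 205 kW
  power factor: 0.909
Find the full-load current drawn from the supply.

P_out = 205 kW = 205000 W
P_in = P_out / η = 205000 / 0.883 = 232163 W
I_L = P_in / (√3·V_L·cosφ) = 232163 / (1.732 × 460 × 0.909) = 321 A

321 A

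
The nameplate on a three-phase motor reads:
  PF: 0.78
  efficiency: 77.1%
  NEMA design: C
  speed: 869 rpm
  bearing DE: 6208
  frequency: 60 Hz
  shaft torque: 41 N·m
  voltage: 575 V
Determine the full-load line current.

6.23 A

ω = 2π×869/60 = 91 rad/s; P_out = τω = 41 × 91 = 3731 W
P_in = P_out / η = 3731 / 0.771 = 4839 W
I_L = P_in / (√3·V_L·cosφ) = 4839 / (1.732 × 575 × 0.78) = 6.23 A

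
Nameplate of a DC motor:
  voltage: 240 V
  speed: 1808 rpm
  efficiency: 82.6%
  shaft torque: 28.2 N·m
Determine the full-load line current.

26.9 A

ω = 2π×1808/60 = 189.3 rad/s; P_out = τω = 28.2 × 189.3 = 5338 W
P_in = P_out / η = 5338 / 0.826 = 6462 W
I = P_in / V = 6462 / 240 = 26.9 A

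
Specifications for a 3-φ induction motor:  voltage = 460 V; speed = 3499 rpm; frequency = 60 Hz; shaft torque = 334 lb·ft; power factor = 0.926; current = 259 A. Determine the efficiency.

τ = 334 lb·ft × 1.356 = 452.9 N·m
ω = 2π × 3499/60 = 366.4 rad/s; P_out = τω = 452.9 × 366.4 = 165943 W
P_in = √3·V_L·I_L·cosφ = 1.732 × 460 × 259 × 0.926 = 191081 W
η = P_out / P_in = 165943 / 191081 = 0.868 = 86.8%

86.8 %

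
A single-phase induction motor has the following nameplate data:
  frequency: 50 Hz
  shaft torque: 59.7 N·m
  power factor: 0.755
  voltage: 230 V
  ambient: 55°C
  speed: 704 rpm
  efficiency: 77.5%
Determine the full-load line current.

ω = 2π×704/60 = 73.72 rad/s; P_out = τω = 59.7 × 73.72 = 4401 W
P_in = P_out / η = 4401 / 0.775 = 5679 W
I = P_in / (V·cosφ) = 5679 / (230 × 0.755) = 32.7 A

32.7 A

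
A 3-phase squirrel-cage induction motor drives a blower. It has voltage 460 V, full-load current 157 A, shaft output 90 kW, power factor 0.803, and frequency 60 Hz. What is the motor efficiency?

P_out = 90 kW = 90000 W
P_in = √3·V_L·I_L·cosφ = 1.732 × 460 × 157 × 0.803 = 100443 W
η = P_out / P_in = 90000 / 100443 = 0.896 = 89.6%

89.6 %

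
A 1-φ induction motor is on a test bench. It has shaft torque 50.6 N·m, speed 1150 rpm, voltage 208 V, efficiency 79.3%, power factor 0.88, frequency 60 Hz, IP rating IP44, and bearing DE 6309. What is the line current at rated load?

42 A

ω = 2π×1150/60 = 120.4 rad/s; P_out = τω = 50.6 × 120.4 = 6092 W
P_in = P_out / η = 6092 / 0.793 = 7682 W
I = P_in / (V·cosφ) = 7682 / (208 × 0.88) = 42 A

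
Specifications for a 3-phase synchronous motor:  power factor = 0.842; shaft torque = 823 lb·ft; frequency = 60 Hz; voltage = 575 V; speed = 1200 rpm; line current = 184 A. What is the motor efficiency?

90.9 %

τ = 823 lb·ft × 1.356 = 1116 N·m
ω = 2π × 1200/60 = 125.7 rad/s; P_out = τω = 1116 × 125.7 = 140281 W
P_in = √3·V_L·I_L·cosφ = 1.732 × 575 × 184 × 0.842 = 154293 W
η = P_out / P_in = 140281 / 154293 = 0.909 = 90.9%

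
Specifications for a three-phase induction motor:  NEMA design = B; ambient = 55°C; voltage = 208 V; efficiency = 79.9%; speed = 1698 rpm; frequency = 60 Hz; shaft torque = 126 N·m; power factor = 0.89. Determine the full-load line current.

87.5 A

ω = 2π×1698/60 = 177.8 rad/s; P_out = τω = 126 × 177.8 = 22403 W
P_in = P_out / η = 22403 / 0.799 = 28039 W
I_L = P_in / (√3·V_L·cosφ) = 28039 / (1.732 × 208 × 0.89) = 87.5 A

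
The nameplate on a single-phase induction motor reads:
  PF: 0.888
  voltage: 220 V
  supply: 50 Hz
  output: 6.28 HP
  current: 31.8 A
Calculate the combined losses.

1.53 kW

P_in = V·I·cosφ = 220×31.8×0.888 = 6212 W
P_out = 6.28×746 = 4685 W
Losses = P_in − P_out = 6212 − 4685 = 1527 W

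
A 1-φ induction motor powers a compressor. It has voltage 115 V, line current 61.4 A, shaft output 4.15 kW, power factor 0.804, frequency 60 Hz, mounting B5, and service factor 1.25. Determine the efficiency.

P_out = 4.15 kW = 4150 W
P_in = V·I·cosφ = 115 × 61.4 × 0.804 = 5677 W
η = P_out / P_in = 4150 / 5677 = 0.731 = 73.1%

73.1 %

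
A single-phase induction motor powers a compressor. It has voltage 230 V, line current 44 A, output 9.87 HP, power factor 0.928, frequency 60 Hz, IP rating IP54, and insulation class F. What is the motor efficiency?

78.4 %

P_out = 9.87 × 746 = 7363 W
P_in = V·I·cosφ = 230 × 44 × 0.928 = 9391 W
η = P_out / P_in = 7363 / 9391 = 0.784 = 78.4%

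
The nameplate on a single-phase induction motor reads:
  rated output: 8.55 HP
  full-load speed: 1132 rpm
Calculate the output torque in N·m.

P_out = 8.55 × 746 = 6378 W
ω = 2π × 1132/60 = 118.5 rad/s
τ = P_out/ω = 6378/118.5 = 53.8 N·m

53.8 N·m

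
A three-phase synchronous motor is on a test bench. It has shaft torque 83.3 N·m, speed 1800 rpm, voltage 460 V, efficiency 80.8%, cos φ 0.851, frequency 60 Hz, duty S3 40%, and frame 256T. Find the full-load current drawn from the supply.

28.7 A

ω = 2π×1800/60 = 188.5 rad/s; P_out = τω = 83.3 × 188.5 = 15702 W
P_in = P_out / η = 15702 / 0.808 = 19433 W
I_L = P_in / (√3·V_L·cosφ) = 19433 / (1.732 × 460 × 0.851) = 28.7 A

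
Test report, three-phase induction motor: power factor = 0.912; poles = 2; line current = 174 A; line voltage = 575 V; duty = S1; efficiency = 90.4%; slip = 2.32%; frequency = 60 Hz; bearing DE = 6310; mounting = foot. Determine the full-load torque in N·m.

388 N·m

P_in = √3·V·I·cosφ = 1.732 × 575 × 174 × 0.912 = 158037 W
P_out = η·P_in = 0.904 × 158037 = 142865 W
n_s = 120×60/2 = 3600 rpm; n = 3600×(1−0.0232) = 3516 rpm
ω = 2π×3516/60 = 368.2 rad/s
τ = P_out/ω = 142865/368.2 = 388 N·m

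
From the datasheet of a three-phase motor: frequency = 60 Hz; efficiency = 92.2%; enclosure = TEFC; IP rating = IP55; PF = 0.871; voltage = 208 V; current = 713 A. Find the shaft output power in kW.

P_in = √3·V·I·cosφ = 1.732 × 208 × 713 × 0.871 = 223727 W
P_out = η·P_in = 0.922 × 223727 = 206276 W

206 kW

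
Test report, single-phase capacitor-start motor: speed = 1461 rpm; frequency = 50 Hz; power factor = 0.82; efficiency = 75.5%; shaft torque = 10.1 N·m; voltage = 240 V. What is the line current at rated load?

10.4 A

ω = 2π×1461/60 = 153 rad/s; P_out = τω = 10.1 × 153 = 1545 W
P_in = P_out / η = 1545 / 0.755 = 2046 W
I = P_in / (V·cosφ) = 2046 / (240 × 0.82) = 10.4 A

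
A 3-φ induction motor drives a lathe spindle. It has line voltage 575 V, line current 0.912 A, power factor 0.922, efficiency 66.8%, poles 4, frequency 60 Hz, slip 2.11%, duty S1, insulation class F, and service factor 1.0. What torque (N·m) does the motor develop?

P_in = √3·V·I·cosφ = 1.732 × 575 × 0.912 × 0.922 = 837 W
P_out = η·P_in = 0.668 × 837 = 559 W
n_s = 120×60/4 = 1800 rpm; n = 1800×(1−0.0211) = 1762 rpm
ω = 2π×1762/60 = 184.5 rad/s
τ = P_out/ω = 559/184.5 = 3.03 N·m

3.03 N·m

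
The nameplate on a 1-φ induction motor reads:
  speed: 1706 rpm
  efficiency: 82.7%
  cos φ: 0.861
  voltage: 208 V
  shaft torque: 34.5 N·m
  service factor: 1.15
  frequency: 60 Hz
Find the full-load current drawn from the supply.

ω = 2π×1706/60 = 178.7 rad/s; P_out = τω = 34.5 × 178.7 = 6165 W
P_in = P_out / η = 6165 / 0.827 = 7455 W
I = P_in / (V·cosφ) = 7455 / (208 × 0.861) = 41.6 A

41.6 A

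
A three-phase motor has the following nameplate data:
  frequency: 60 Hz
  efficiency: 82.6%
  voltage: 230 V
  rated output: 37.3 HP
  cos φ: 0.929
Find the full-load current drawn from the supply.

91 A

P_out = 37.3 × 746 = 27826 W
P_in = P_out / η = 27826 / 0.826 = 33688 W
I_L = P_in / (√3·V_L·cosφ) = 33688 / (1.732 × 230 × 0.929) = 91 A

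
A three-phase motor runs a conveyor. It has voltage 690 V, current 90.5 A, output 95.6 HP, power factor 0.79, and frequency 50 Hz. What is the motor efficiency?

83.5 %

P_out = 95.6 × 746 = 71318 W
P_in = √3·V_L·I_L·cosφ = 1.732 × 690 × 90.5 × 0.79 = 85442 W
η = P_out / P_in = 71318 / 85442 = 0.835 = 83.5%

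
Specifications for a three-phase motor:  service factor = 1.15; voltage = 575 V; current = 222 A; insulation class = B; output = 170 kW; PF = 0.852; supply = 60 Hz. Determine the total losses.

P_in = √3·V·I·cosφ = 1.732×575×222×0.852 = 188369 W
P_out = 170000 W
Losses = P_in − P_out = 188369 − 170000 = 18369 W

18400 W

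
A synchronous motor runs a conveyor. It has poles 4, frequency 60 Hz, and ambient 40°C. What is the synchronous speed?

n_s = 120f/p = 120×60/4 = 1800 rpm

1800 rpm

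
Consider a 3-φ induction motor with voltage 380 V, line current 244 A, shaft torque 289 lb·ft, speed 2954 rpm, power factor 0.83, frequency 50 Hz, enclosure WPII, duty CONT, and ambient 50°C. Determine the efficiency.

90.9 %

τ = 289 lb·ft × 1.356 = 391.9 N·m
ω = 2π × 2954/60 = 309.3 rad/s; P_out = τω = 391.9 × 309.3 = 121215 W
P_in = √3·V_L·I_L·cosφ = 1.732 × 380 × 244 × 0.83 = 133291 W
η = P_out / P_in = 121215 / 133291 = 0.909 = 90.9%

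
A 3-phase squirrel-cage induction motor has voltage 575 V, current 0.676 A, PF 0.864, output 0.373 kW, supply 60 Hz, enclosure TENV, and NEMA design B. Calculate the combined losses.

209 W

P_in = √3·V·I·cosφ = 1.732×575×0.676×0.864 = 582 W
P_out = 373 W
Losses = P_in − P_out = 582 − 373 = 209 W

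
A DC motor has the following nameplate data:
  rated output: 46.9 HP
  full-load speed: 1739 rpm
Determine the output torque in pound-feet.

P_out = 46.9 × 746 = 34987 W
ω = 2π × 1739/60 = 182.1 rad/s
τ = P_out/ω = 34987/182.1 = 192.1 N·m
In lb·ft: 192.1/1.356 = 142 lb·ft

142 lb·ft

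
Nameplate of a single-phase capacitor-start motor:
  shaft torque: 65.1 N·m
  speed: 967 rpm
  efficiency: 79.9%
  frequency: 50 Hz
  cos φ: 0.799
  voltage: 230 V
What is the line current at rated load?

44.9 A

ω = 2π×967/60 = 101.3 rad/s; P_out = τω = 65.1 × 101.3 = 6595 W
P_in = P_out / η = 6595 / 0.799 = 8254 W
I = P_in / (V·cosφ) = 8254 / (230 × 0.799) = 44.9 A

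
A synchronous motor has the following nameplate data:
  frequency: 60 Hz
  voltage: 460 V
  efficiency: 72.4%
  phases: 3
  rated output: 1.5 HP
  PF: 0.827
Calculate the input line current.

P_out = 1.5 × 746 = 1119 W
P_in = P_out / η = 1119 / 0.724 = 1546 W
I_L = P_in / (√3·V_L·cosφ) = 1546 / (1.732 × 460 × 0.827) = 2.35 A

2.35 A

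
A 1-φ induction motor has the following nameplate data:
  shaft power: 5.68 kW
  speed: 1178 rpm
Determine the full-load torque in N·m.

46 N·m

ω = 2π × 1178/60 = 123.4 rad/s
τ = P/ω = 5680/123.4 = 46 N·m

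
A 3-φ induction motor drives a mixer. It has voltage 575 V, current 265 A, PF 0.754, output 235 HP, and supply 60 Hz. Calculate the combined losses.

P_in = √3·V·I·cosφ = 1.732×575×265×0.754 = 198991 W
P_out = 235×746 = 175310 W
Losses = P_in − P_out = 198991 − 175310 = 23681 W

23700 W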